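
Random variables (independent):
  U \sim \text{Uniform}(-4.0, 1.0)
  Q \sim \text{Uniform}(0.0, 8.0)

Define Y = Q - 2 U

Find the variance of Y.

For independent RVs: Var(aX + bY) = a²Var(X) + b²Var(Y)
Var(U) = 2.0833333
Var(Q) = 5.3333333
Var(Y) = (-2)²*2.0833333 + 1²*5.3333333
= 4*2.0833333 + 1*5.3333333 = 13.666667

13.666667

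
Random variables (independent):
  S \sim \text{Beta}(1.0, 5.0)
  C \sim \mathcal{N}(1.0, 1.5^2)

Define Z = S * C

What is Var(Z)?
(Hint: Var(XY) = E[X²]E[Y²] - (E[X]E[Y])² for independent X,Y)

Var(XY) = E[X²]E[Y²] - (E[X]E[Y])²
E[S] = 0.16666667, Var(S) = 0.01984127
E[C] = 1, Var(C) = 2.25
E[S²] = 0.01984127 + 0.16666667² = 0.047619048
E[C²] = 2.25 + 1² = 3.25
Var(Z) = 0.047619048*3.25 - (0.16666667*1)²
= 0.1547619 - 0.027777778 = 0.12698413

0.12698413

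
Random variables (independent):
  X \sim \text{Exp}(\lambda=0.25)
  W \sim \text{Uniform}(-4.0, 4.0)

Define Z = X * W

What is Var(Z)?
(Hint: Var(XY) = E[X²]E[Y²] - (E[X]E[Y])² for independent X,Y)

Var(XY) = E[X²]E[Y²] - (E[X]E[Y])²
E[X] = 4, Var(X) = 16
E[W] = 0, Var(W) = 5.3333333
E[X²] = 16 + 4² = 32
E[W²] = 5.3333333 + 0² = 5.3333333
Var(Z) = 32*5.3333333 - (4*0)²
= 170.66667 - 0 = 170.66667

170.66667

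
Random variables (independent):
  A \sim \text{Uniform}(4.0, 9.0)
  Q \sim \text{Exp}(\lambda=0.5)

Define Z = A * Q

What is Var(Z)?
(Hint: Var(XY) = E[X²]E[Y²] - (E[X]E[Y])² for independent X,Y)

Var(XY) = E[X²]E[Y²] - (E[X]E[Y])²
E[A] = 6.5, Var(A) = 2.0833333
E[Q] = 2, Var(Q) = 4
E[A²] = 2.0833333 + 6.5² = 44.333333
E[Q²] = 4 + 2² = 8
Var(Z) = 44.333333*8 - (6.5*2)²
= 354.66667 - 169 = 185.66667

185.66667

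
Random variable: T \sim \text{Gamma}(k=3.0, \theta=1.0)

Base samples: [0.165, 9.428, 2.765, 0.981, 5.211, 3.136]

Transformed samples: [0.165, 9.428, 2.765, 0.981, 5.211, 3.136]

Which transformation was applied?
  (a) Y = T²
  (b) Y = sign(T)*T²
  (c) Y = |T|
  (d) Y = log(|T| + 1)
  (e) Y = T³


Checking option (c) Y = |T|:
  T = 0.165 -> Y = 0.165 ✓
  T = 9.428 -> Y = 9.428 ✓
  T = 2.765 -> Y = 2.765 ✓
All samples match this transformation.

(c) |T|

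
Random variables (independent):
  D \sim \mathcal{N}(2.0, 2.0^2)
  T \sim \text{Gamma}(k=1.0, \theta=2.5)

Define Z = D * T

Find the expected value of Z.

For independent RVs: E[XY] = E[X]*E[Y]
E[D] = 2
E[T] = 2.5
E[Z] = 2 * 2.5 = 5

5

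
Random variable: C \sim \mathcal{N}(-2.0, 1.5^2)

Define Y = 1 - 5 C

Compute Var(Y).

For Y = aC + b: Var(Y) = a² * Var(C)
Var(C) = 1.5^2 = 2.25
Var(Y) = (-5)² * 2.25 = 25 * 2.25 = 56.25

56.25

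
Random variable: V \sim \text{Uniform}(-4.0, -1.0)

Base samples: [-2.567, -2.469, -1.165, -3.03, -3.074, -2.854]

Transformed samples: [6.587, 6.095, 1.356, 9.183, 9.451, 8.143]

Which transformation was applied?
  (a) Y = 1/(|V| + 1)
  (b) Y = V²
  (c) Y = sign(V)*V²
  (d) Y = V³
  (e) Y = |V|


Checking option (b) Y = V²:
  V = -2.567 -> Y = 6.587 ✓
  V = -2.469 -> Y = 6.095 ✓
  V = -1.165 -> Y = 1.356 ✓
All samples match this transformation.

(b) V²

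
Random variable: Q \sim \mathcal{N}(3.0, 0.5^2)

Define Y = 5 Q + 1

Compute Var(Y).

For Y = aQ + b: Var(Y) = a² * Var(Q)
Var(Q) = 0.5^2 = 0.25
Var(Y) = 5² * 0.25 = 25 * 0.25 = 6.25

6.25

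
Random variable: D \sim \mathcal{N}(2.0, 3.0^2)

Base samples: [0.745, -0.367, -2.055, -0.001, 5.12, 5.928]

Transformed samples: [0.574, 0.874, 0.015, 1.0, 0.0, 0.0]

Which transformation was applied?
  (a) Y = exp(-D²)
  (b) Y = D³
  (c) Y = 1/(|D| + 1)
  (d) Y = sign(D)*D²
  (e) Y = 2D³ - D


Checking option (a) Y = exp(-D²):
  D = 0.745 -> Y = 0.574 ✓
  D = -0.367 -> Y = 0.874 ✓
  D = -2.055 -> Y = 0.015 ✓
All samples match this transformation.

(a) exp(-D²)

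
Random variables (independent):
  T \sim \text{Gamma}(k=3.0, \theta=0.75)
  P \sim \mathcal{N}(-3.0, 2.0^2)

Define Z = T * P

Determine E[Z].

For independent RVs: E[XY] = E[X]*E[Y]
E[T] = 2.25
E[P] = -3
E[Z] = 2.25 * (-3) = -6.75

-6.75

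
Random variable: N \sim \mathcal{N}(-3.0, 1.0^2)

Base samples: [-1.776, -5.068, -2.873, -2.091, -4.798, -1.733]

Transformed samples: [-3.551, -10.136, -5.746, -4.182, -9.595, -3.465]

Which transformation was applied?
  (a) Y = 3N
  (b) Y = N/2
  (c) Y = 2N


Checking option (c) Y = 2N:
  N = -1.776 -> Y = -3.551 ✓
  N = -5.068 -> Y = -10.136 ✓
  N = -2.873 -> Y = -5.746 ✓
All samples match this transformation.

(c) 2N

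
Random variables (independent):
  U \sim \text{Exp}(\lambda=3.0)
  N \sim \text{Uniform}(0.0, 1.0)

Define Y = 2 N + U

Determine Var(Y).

For independent RVs: Var(aX + bY) = a²Var(X) + b²Var(Y)
Var(U) = 0.11111111
Var(N) = 0.083333333
Var(Y) = 1²*0.11111111 + 2²*0.083333333
= 1*0.11111111 + 4*0.083333333 = 0.44444444

0.44444444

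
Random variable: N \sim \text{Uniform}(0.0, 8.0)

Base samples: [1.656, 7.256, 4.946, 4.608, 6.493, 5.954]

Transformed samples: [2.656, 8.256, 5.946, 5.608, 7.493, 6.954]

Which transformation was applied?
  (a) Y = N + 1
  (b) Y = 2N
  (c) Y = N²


Checking option (a) Y = N + 1:
  N = 1.656 -> Y = 2.656 ✓
  N = 7.256 -> Y = 8.256 ✓
  N = 4.946 -> Y = 5.946 ✓
All samples match this transformation.

(a) N + 1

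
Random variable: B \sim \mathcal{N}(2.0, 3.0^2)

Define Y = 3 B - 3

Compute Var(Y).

For Y = aB + b: Var(Y) = a² * Var(B)
Var(B) = 3.0^2 = 9
Var(Y) = 3² * 9 = 9 * 9 = 81

81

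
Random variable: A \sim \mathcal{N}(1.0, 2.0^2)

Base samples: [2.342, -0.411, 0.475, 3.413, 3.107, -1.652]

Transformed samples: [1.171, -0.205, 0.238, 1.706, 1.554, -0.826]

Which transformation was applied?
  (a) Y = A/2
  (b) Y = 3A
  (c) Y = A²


Checking option (a) Y = A/2:
  A = 2.342 -> Y = 1.171 ✓
  A = -0.411 -> Y = -0.205 ✓
  A = 0.475 -> Y = 0.238 ✓
All samples match this transformation.

(a) A/2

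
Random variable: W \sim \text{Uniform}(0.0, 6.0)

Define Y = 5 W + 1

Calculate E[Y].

For Y = 5W + 1:
E[Y] = 5 * E[W] + 1
E[W] = (0 + 6)/2 = 3
E[Y] = 5 * 3 + 1 = 16

16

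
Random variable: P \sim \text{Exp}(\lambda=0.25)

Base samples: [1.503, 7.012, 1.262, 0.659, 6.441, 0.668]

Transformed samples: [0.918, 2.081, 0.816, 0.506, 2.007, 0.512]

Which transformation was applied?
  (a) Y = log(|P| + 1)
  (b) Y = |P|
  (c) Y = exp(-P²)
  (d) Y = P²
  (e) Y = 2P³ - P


Checking option (a) Y = log(|P| + 1):
  P = 1.503 -> Y = 0.918 ✓
  P = 7.012 -> Y = 2.081 ✓
  P = 1.262 -> Y = 0.816 ✓
All samples match this transformation.

(a) log(|P| + 1)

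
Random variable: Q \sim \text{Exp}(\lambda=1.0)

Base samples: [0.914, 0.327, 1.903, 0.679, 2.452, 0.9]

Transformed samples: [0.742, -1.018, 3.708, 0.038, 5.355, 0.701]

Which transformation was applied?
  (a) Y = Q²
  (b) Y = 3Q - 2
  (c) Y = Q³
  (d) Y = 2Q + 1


Checking option (b) Y = 3Q - 2:
  Q = 0.914 -> Y = 0.742 ✓
  Q = 0.327 -> Y = -1.018 ✓
  Q = 1.903 -> Y = 3.708 ✓
All samples match this transformation.

(b) 3Q - 2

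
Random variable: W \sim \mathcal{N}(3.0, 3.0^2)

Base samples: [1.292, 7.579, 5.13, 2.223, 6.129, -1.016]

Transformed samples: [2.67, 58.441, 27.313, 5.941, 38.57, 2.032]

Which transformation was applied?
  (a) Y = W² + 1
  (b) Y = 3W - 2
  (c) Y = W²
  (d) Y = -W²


Checking option (a) Y = W² + 1:
  W = 1.292 -> Y = 2.67 ✓
  W = 7.579 -> Y = 58.441 ✓
  W = 5.13 -> Y = 27.313 ✓
All samples match this transformation.

(a) W² + 1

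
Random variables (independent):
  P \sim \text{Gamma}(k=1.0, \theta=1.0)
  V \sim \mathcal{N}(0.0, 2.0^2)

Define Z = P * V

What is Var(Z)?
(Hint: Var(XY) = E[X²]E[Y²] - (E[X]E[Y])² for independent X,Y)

Var(XY) = E[X²]E[Y²] - (E[X]E[Y])²
E[P] = 1, Var(P) = 1
E[V] = 0, Var(V) = 4
E[P²] = 1 + 1² = 2
E[V²] = 4 + 0² = 4
Var(Z) = 2*4 - (1*0)²
= 8 - 0 = 8

8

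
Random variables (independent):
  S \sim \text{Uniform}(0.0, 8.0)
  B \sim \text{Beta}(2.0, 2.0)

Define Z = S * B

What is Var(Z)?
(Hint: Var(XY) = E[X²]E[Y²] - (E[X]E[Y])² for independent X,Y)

Var(XY) = E[X²]E[Y²] - (E[X]E[Y])²
E[S] = 4, Var(S) = 5.3333333
E[B] = 0.5, Var(B) = 0.05
E[S²] = 5.3333333 + 4² = 21.333333
E[B²] = 0.05 + 0.5² = 0.3
Var(Z) = 21.333333*0.3 - (4*0.5)²
= 6.4 - 4 = 2.4

2.4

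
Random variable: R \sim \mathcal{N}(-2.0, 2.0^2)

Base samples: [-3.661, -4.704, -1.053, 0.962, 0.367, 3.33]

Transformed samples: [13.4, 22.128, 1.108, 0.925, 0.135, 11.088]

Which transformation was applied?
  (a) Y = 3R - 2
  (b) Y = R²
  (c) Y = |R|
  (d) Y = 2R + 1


Checking option (b) Y = R²:
  R = -3.661 -> Y = 13.4 ✓
  R = -4.704 -> Y = 22.128 ✓
  R = -1.053 -> Y = 1.108 ✓
All samples match this transformation.

(b) R²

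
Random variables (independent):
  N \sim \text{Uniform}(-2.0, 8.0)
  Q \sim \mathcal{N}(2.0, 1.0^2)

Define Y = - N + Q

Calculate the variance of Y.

For independent RVs: Var(aX + bY) = a²Var(X) + b²Var(Y)
Var(N) = 8.3333333
Var(Q) = 1
Var(Y) = (-1)²*8.3333333 + 1²*1
= 1*8.3333333 + 1*1 = 9.3333333

9.3333333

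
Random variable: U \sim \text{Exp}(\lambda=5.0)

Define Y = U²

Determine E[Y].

Using E[X²] = Var(X) + (E[X])²:
E[U] = 0.2
Var(U) = 1/5.0^2 = 0.04
E[U²] = 0.04 + 0.2² = 0.04 + 0.04 = 0.08

0.08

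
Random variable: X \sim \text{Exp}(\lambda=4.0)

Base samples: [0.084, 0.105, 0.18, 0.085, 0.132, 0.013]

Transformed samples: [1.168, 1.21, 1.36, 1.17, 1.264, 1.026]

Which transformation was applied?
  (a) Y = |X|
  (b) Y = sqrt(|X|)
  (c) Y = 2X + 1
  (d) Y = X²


Checking option (c) Y = 2X + 1:
  X = 0.084 -> Y = 1.168 ✓
  X = 0.105 -> Y = 1.21 ✓
  X = 0.18 -> Y = 1.36 ✓
All samples match this transformation.

(c) 2X + 1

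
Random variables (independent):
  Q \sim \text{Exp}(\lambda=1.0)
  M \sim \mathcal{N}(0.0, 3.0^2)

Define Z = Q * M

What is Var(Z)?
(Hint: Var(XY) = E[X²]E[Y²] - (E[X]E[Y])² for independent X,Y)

Var(XY) = E[X²]E[Y²] - (E[X]E[Y])²
E[Q] = 1, Var(Q) = 1
E[M] = 0, Var(M) = 9
E[Q²] = 1 + 1² = 2
E[M²] = 9 + 0² = 9
Var(Z) = 2*9 - (1*0)²
= 18 - 0 = 18

18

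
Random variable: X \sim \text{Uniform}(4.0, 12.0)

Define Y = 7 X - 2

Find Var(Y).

For Y = aX + b: Var(Y) = a² * Var(X)
Var(X) = (12 - 4)^2/12 = 5.3333333
Var(Y) = 7² * 5.3333333 = 49 * 5.3333333 = 261.33333

261.33333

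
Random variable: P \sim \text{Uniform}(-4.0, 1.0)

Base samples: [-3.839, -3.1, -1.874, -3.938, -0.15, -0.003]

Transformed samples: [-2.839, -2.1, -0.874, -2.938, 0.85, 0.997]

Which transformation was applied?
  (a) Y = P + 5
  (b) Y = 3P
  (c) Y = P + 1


Checking option (c) Y = P + 1:
  P = -3.839 -> Y = -2.839 ✓
  P = -3.1 -> Y = -2.1 ✓
  P = -1.874 -> Y = -0.874 ✓
All samples match this transformation.

(c) P + 1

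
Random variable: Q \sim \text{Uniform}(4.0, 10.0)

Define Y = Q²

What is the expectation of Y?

Using E[X²] = Var(X) + (E[X])²:
E[Q] = 7
Var(Q) = (10 - 4)^2/12 = 3
E[Q²] = 3 + 7² = 3 + 49 = 52

52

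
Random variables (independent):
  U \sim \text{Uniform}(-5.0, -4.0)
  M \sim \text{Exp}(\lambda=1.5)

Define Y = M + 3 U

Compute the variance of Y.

For independent RVs: Var(aX + bY) = a²Var(X) + b²Var(Y)
Var(U) = 0.083333333
Var(M) = 0.44444444
Var(Y) = 3²*0.083333333 + 1²*0.44444444
= 9*0.083333333 + 1*0.44444444 = 1.1944444

1.1944444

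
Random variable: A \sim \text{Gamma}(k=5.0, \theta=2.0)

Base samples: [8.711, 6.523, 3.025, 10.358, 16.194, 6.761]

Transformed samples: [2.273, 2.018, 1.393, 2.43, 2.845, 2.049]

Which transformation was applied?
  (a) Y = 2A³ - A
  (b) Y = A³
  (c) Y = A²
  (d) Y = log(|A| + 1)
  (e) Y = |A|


Checking option (d) Y = log(|A| + 1):
  A = 8.711 -> Y = 2.273 ✓
  A = 6.523 -> Y = 2.018 ✓
  A = 3.025 -> Y = 1.393 ✓
All samples match this transformation.

(d) log(|A| + 1)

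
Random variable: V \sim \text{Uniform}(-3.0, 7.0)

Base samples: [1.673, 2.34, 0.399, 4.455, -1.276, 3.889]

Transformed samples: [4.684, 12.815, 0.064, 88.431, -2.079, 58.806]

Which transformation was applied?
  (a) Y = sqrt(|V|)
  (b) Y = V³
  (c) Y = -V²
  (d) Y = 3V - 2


Checking option (b) Y = V³:
  V = 1.673 -> Y = 4.684 ✓
  V = 2.34 -> Y = 12.815 ✓
  V = 0.399 -> Y = 0.064 ✓
All samples match this transformation.

(b) V³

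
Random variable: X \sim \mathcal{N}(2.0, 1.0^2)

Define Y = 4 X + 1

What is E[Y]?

For Y = 4X + 1:
E[Y] = 4 * E[X] + 1
E[X] = 2.0 = 2
E[Y] = 4 * 2 + 1 = 9

9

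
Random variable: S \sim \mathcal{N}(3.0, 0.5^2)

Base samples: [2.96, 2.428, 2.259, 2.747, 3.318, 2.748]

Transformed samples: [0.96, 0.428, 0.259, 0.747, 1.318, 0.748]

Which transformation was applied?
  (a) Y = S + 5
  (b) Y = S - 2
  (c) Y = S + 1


Checking option (b) Y = S - 2:
  S = 2.96 -> Y = 0.96 ✓
  S = 2.428 -> Y = 0.428 ✓
  S = 2.259 -> Y = 0.259 ✓
All samples match this transformation.

(b) S - 2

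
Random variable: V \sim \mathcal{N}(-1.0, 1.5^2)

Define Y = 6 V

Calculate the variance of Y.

For Y = aV + b: Var(Y) = a² * Var(V)
Var(V) = 1.5^2 = 2.25
Var(Y) = 6² * 2.25 = 36 * 2.25 = 81

81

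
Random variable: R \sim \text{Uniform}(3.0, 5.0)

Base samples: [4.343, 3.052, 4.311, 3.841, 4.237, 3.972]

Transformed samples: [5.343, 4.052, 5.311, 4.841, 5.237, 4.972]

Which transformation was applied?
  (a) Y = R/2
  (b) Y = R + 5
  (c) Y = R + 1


Checking option (c) Y = R + 1:
  R = 4.343 -> Y = 5.343 ✓
  R = 3.052 -> Y = 4.052 ✓
  R = 4.311 -> Y = 5.311 ✓
All samples match this transformation.

(c) R + 1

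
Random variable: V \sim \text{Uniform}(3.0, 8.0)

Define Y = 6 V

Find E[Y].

For Y = 6V:
E[Y] = 6 * E[V]
E[V] = (3 + 8)/2 = 5.5
E[Y] = 6 * 5.5 = 33

33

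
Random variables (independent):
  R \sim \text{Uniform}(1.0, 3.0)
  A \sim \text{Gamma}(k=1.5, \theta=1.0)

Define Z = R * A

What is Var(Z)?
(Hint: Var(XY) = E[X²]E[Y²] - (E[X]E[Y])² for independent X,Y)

Var(XY) = E[X²]E[Y²] - (E[X]E[Y])²
E[R] = 2, Var(R) = 0.33333333
E[A] = 1.5, Var(A) = 1.5
E[R²] = 0.33333333 + 2² = 4.3333333
E[A²] = 1.5 + 1.5² = 3.75
Var(Z) = 4.3333333*3.75 - (2*1.5)²
= 16.25 - 9 = 7.25

7.25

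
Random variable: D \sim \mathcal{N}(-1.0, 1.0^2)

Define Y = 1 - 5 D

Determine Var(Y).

For Y = aD + b: Var(Y) = a² * Var(D)
Var(D) = 1.0^2 = 1
Var(Y) = (-5)² * 1 = 25 * 1 = 25

25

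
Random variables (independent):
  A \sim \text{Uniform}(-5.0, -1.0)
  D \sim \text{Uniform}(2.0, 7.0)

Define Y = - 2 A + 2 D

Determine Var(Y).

For independent RVs: Var(aX + bY) = a²Var(X) + b²Var(Y)
Var(A) = 1.3333333
Var(D) = 2.0833333
Var(Y) = (-2)²*1.3333333 + 2²*2.0833333
= 4*1.3333333 + 4*2.0833333 = 13.666667

13.666667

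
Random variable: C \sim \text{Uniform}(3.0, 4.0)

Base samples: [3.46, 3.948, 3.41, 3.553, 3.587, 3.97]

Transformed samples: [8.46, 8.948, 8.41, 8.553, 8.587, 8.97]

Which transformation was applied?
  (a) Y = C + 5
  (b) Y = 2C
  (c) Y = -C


Checking option (a) Y = C + 5:
  C = 3.46 -> Y = 8.46 ✓
  C = 3.948 -> Y = 8.948 ✓
  C = 3.41 -> Y = 8.41 ✓
All samples match this transformation.

(a) C + 5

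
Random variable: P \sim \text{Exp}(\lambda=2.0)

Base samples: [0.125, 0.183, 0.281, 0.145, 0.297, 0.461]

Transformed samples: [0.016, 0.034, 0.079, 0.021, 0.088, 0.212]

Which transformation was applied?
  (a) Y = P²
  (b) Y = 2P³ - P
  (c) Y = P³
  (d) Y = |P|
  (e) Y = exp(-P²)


Checking option (a) Y = P²:
  P = 0.125 -> Y = 0.016 ✓
  P = 0.183 -> Y = 0.034 ✓
  P = 0.281 -> Y = 0.079 ✓
All samples match this transformation.

(a) P²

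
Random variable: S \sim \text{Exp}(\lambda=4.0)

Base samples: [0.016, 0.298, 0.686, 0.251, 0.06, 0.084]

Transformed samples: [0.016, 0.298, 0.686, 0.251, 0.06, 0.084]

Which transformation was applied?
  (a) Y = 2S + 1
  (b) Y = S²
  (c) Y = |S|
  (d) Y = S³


Checking option (c) Y = |S|:
  S = 0.016 -> Y = 0.016 ✓
  S = 0.298 -> Y = 0.298 ✓
  S = 0.686 -> Y = 0.686 ✓
All samples match this transformation.

(c) |S|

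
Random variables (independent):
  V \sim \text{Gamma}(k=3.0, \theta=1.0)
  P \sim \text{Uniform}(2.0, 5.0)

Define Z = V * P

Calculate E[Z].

For independent RVs: E[XY] = E[X]*E[Y]
E[V] = 3
E[P] = 3.5
E[Z] = 3 * 3.5 = 10.5

10.5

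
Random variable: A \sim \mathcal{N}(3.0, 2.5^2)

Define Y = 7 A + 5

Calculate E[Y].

For Y = 7A + 5:
E[Y] = 7 * E[A] + 5
E[A] = 3.0 = 3
E[Y] = 7 * 3 + 5 = 26

26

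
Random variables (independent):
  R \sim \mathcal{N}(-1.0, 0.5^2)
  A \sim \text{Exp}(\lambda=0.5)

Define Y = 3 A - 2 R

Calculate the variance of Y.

For independent RVs: Var(aX + bY) = a²Var(X) + b²Var(Y)
Var(R) = 0.25
Var(A) = 4
Var(Y) = (-2)²*0.25 + 3²*4
= 4*0.25 + 9*4 = 37

37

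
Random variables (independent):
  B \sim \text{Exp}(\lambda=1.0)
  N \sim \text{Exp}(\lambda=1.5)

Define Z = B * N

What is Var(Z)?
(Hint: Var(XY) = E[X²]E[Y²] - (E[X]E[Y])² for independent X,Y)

Var(XY) = E[X²]E[Y²] - (E[X]E[Y])²
E[B] = 1, Var(B) = 1
E[N] = 0.66666667, Var(N) = 0.44444444
E[B²] = 1 + 1² = 2
E[N²] = 0.44444444 + 0.66666667² = 0.88888889
Var(Z) = 2*0.88888889 - (1*0.66666667)²
= 1.7777778 - 0.44444444 = 1.3333333

1.3333333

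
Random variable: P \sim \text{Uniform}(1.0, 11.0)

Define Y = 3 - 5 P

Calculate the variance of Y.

For Y = aP + b: Var(Y) = a² * Var(P)
Var(P) = (11 - 1)^2/12 = 8.3333333
Var(Y) = (-5)² * 8.3333333 = 25 * 8.3333333 = 208.33333

208.33333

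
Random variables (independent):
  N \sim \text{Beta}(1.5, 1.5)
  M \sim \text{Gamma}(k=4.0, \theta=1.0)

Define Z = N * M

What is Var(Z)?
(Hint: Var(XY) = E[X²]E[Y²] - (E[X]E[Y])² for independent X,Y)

Var(XY) = E[X²]E[Y²] - (E[X]E[Y])²
E[N] = 0.5, Var(N) = 0.0625
E[M] = 4, Var(M) = 4
E[N²] = 0.0625 + 0.5² = 0.3125
E[M²] = 4 + 4² = 20
Var(Z) = 0.3125*20 - (0.5*4)²
= 6.25 - 4 = 2.25

2.25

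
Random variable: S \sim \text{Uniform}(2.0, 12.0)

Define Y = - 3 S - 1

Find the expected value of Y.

For Y = -3S - 1:
E[Y] = -3 * E[S] - 1
E[S] = (2 + 12)/2 = 7
E[Y] = -3 * 7 - 1 = -22

-22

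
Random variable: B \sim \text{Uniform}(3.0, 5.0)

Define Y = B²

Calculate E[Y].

E[B²] = Var(B) + (E[B])² = 0.33333333 + 16 = 16.333333

16.333333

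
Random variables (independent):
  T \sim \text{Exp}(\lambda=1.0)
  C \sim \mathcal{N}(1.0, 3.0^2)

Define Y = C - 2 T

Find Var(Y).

For independent RVs: Var(aX + bY) = a²Var(X) + b²Var(Y)
Var(T) = 1
Var(C) = 9
Var(Y) = (-2)²*1 + 1²*9
= 4*1 + 1*9 = 13

13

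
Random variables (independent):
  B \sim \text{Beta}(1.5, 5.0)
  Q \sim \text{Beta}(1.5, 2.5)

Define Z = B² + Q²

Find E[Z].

E[Z] = E[B²] + E[Q²]
E[B²] = Var(B) + E[B]² = 0.023668639 + 0.053254438 = 0.076923077
E[Q²] = Var(Q) + E[Q]² = 0.046875 + 0.140625 = 0.1875
E[Z] = 0.076923077 + 0.1875 = 0.26442308

0.26442308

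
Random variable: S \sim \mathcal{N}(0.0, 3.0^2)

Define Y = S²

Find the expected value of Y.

Using E[X²] = Var(X) + (E[X])²:
E[S] = 0
Var(S) = 3.0^2 = 9
E[S²] = 9 + 0² = 9 + 0 = 9

9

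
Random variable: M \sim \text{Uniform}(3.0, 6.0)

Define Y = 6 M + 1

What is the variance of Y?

For Y = aM + b: Var(Y) = a² * Var(M)
Var(M) = (6 - 3)^2/12 = 0.75
Var(Y) = 6² * 0.75 = 36 * 0.75 = 27

27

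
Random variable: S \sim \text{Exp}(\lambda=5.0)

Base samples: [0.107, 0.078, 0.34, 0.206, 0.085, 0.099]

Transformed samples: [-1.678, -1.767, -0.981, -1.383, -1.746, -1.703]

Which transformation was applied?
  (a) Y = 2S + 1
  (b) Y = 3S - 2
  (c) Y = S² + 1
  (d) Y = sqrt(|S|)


Checking option (b) Y = 3S - 2:
  S = 0.107 -> Y = -1.678 ✓
  S = 0.078 -> Y = -1.767 ✓
  S = 0.34 -> Y = -0.981 ✓
All samples match this transformation.

(b) 3S - 2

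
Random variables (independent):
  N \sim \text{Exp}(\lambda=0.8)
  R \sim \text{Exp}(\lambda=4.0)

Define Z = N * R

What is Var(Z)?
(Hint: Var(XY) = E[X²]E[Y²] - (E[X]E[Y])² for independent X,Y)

Var(XY) = E[X²]E[Y²] - (E[X]E[Y])²
E[N] = 1.25, Var(N) = 1.5625
E[R] = 0.25, Var(R) = 0.0625
E[N²] = 1.5625 + 1.25² = 3.125
E[R²] = 0.0625 + 0.25² = 0.125
Var(Z) = 3.125*0.125 - (1.25*0.25)²
= 0.390625 - 0.09765625 = 0.29296875

0.29296875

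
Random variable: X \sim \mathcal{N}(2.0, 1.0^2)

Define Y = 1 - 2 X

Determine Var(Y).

For Y = aX + b: Var(Y) = a² * Var(X)
Var(X) = 1.0^2 = 1
Var(Y) = (-2)² * 1 = 4 * 1 = 4

4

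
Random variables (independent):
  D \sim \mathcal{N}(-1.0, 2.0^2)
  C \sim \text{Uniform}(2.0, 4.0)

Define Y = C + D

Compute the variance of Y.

For independent RVs: Var(aX + bY) = a²Var(X) + b²Var(Y)
Var(D) = 4
Var(C) = 0.33333333
Var(Y) = 1²*4 + 1²*0.33333333
= 1*4 + 1*0.33333333 = 4.3333333

4.3333333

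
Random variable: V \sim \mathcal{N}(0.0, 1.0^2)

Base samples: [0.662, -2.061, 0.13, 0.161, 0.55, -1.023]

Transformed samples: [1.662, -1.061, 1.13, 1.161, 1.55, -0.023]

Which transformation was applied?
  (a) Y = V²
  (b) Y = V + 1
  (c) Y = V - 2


Checking option (b) Y = V + 1:
  V = 0.662 -> Y = 1.662 ✓
  V = -2.061 -> Y = -1.061 ✓
  V = 0.13 -> Y = 1.13 ✓
All samples match this transformation.

(b) V + 1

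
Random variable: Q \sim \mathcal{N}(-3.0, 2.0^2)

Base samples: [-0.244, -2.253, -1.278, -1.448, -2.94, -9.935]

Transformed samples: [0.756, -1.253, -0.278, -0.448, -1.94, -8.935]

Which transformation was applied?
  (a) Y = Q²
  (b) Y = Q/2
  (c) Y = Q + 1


Checking option (c) Y = Q + 1:
  Q = -0.244 -> Y = 0.756 ✓
  Q = -2.253 -> Y = -1.253 ✓
  Q = -1.278 -> Y = -0.278 ✓
All samples match this transformation.

(c) Q + 1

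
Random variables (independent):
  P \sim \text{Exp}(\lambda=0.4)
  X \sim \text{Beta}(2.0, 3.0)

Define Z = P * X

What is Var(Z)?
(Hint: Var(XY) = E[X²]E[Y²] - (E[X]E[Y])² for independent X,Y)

Var(XY) = E[X²]E[Y²] - (E[X]E[Y])²
E[P] = 2.5, Var(P) = 6.25
E[X] = 0.4, Var(X) = 0.04
E[P²] = 6.25 + 2.5² = 12.5
E[X²] = 0.04 + 0.4² = 0.2
Var(Z) = 12.5*0.2 - (2.5*0.4)²
= 2.5 - 1 = 1.5

1.5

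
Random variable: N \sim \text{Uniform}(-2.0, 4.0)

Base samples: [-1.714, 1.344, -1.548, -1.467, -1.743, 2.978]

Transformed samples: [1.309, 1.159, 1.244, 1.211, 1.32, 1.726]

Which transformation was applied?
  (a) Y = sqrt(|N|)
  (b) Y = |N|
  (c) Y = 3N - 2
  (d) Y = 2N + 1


Checking option (a) Y = sqrt(|N|):
  N = -1.714 -> Y = 1.309 ✓
  N = 1.344 -> Y = 1.159 ✓
  N = -1.548 -> Y = 1.244 ✓
All samples match this transformation.

(a) sqrt(|N|)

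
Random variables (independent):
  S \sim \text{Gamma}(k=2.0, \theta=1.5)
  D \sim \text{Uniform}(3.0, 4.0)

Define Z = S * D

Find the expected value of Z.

For independent RVs: E[XY] = E[X]*E[Y]
E[S] = 3
E[D] = 3.5
E[Z] = 3 * 3.5 = 10.5

10.5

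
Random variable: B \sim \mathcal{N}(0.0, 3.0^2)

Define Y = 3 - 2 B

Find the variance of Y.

For Y = aB + b: Var(Y) = a² * Var(B)
Var(B) = 3.0^2 = 9
Var(Y) = (-2)² * 9 = 4 * 9 = 36

36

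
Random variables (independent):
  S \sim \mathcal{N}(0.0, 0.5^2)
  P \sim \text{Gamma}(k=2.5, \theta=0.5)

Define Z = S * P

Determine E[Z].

For independent RVs: E[XY] = E[X]*E[Y]
E[S] = 0
E[P] = 1.25
E[Z] = 0 * 1.25 = 0

0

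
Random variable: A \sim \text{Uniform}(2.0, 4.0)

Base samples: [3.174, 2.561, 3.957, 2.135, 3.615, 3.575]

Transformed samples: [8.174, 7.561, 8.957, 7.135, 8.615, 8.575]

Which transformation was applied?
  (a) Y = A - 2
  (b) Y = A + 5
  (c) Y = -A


Checking option (b) Y = A + 5:
  A = 3.174 -> Y = 8.174 ✓
  A = 2.561 -> Y = 7.561 ✓
  A = 3.957 -> Y = 8.957 ✓
All samples match this transformation.

(b) A + 5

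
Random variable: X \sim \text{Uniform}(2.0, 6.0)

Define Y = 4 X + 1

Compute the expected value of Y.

For Y = 4X + 1:
E[Y] = 4 * E[X] + 1
E[X] = (2 + 6)/2 = 4
E[Y] = 4 * 4 + 1 = 17

17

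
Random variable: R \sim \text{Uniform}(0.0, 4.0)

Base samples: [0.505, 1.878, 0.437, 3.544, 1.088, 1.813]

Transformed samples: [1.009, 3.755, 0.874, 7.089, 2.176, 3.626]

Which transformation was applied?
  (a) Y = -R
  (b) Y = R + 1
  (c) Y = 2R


Checking option (c) Y = 2R:
  R = 0.505 -> Y = 1.009 ✓
  R = 1.878 -> Y = 3.755 ✓
  R = 0.437 -> Y = 0.874 ✓
All samples match this transformation.

(c) 2R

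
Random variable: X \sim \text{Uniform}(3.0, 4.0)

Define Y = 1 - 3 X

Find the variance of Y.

For Y = aX + b: Var(Y) = a² * Var(X)
Var(X) = (4 - 3)^2/12 = 0.083333333
Var(Y) = (-3)² * 0.083333333 = 9 * 0.083333333 = 0.75

0.75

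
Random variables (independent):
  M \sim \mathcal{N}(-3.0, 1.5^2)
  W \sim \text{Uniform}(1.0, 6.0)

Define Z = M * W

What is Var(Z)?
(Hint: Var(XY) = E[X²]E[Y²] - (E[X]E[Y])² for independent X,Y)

Var(XY) = E[X²]E[Y²] - (E[X]E[Y])²
E[M] = -3, Var(M) = 2.25
E[W] = 3.5, Var(W) = 2.0833333
E[M²] = 2.25 + (-3)² = 11.25
E[W²] = 2.0833333 + 3.5² = 14.333333
Var(Z) = 11.25*14.333333 - (-3*3.5)²
= 161.25 - 110.25 = 51

51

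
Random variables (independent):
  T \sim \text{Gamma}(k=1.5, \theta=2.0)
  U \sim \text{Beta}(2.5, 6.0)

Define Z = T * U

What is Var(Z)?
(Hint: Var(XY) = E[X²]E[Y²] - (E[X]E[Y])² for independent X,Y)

Var(XY) = E[X²]E[Y²] - (E[X]E[Y])²
E[T] = 3, Var(T) = 6
E[U] = 0.29411765, Var(U) = 0.021853943
E[T²] = 6 + 3² = 15
E[U²] = 0.021853943 + 0.29411765² = 0.10835913
Var(Z) = 15*0.10835913 - (3*0.29411765)²
= 1.625387 - 0.77854671 = 0.84684028

0.84684028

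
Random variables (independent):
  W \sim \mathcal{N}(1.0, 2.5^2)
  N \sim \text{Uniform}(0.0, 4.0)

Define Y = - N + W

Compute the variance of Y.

For independent RVs: Var(aX + bY) = a²Var(X) + b²Var(Y)
Var(W) = 6.25
Var(N) = 1.3333333
Var(Y) = 1²*6.25 + (-1)²*1.3333333
= 1*6.25 + 1*1.3333333 = 7.5833333

7.5833333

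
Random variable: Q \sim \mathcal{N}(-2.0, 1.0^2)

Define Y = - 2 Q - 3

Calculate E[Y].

For Y = -2Q - 3:
E[Y] = -2 * E[Q] - 3
E[Q] = -2.0 = -2
E[Y] = -2 * (-2) - 3 = 1

1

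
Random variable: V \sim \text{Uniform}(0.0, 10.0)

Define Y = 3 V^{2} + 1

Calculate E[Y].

E[Y] = 3*E[V²] + 1
E[V] = 5
E[V²] = Var(V) + (E[V])² = 8.3333333 + 25 = 33.333333
E[Y] = 3*33.333333 + 1 = 101

101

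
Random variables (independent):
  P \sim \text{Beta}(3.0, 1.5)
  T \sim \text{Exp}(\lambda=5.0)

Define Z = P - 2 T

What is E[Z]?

E[Z] = 1*E[P] - 2*E[T]
E[P] = 0.66666667
E[T] = 0.2
E[Z] = 1*0.66666667 - 2*0.2 = 0.26666667

0.26666667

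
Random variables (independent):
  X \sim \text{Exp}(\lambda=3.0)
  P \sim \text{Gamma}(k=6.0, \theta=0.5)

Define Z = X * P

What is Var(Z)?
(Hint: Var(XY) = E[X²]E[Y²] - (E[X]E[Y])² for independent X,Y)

Var(XY) = E[X²]E[Y²] - (E[X]E[Y])²
E[X] = 0.33333333, Var(X) = 0.11111111
E[P] = 3, Var(P) = 1.5
E[X²] = 0.11111111 + 0.33333333² = 0.22222222
E[P²] = 1.5 + 3² = 10.5
Var(Z) = 0.22222222*10.5 - (0.33333333*3)²
= 2.3333333 - 1 = 1.3333333

1.3333333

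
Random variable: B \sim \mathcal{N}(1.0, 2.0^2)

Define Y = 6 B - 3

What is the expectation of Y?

For Y = 6B - 3:
E[Y] = 6 * E[B] - 3
E[B] = 1.0 = 1
E[Y] = 6 * 1 - 3 = 3

3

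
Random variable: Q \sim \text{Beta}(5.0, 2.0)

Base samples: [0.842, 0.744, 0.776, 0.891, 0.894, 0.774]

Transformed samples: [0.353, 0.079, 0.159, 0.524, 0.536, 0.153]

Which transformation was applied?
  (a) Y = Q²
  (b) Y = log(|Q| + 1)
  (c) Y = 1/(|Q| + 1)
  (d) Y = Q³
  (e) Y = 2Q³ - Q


Checking option (e) Y = 2Q³ - Q:
  Q = 0.842 -> Y = 0.353 ✓
  Q = 0.744 -> Y = 0.079 ✓
  Q = 0.776 -> Y = 0.159 ✓
All samples match this transformation.

(e) 2Q³ - Q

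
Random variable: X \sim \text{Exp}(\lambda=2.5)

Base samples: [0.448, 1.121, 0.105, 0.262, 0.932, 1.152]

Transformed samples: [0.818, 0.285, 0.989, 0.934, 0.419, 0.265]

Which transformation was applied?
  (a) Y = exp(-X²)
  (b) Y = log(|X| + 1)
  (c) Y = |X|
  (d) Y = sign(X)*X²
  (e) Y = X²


Checking option (a) Y = exp(-X²):
  X = 0.448 -> Y = 0.818 ✓
  X = 1.121 -> Y = 0.285 ✓
  X = 0.105 -> Y = 0.989 ✓
All samples match this transformation.

(a) exp(-X²)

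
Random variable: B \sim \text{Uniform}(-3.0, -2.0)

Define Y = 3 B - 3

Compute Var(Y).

For Y = aB + b: Var(Y) = a² * Var(B)
Var(B) = (-2 + 3)^2/12 = 0.083333333
Var(Y) = 3² * 0.083333333 = 9 * 0.083333333 = 0.75

0.75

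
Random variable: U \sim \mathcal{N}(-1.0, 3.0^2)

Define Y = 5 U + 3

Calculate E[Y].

For Y = 5U + 3:
E[Y] = 5 * E[U] + 3
E[U] = -1.0 = -1
E[Y] = 5 * (-1) + 3 = -2

-2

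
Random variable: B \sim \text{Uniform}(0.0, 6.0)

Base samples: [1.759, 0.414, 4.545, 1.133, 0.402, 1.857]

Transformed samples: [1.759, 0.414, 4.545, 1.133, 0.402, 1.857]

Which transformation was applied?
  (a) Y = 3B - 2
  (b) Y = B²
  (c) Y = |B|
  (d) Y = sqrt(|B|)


Checking option (c) Y = |B|:
  B = 1.759 -> Y = 1.759 ✓
  B = 0.414 -> Y = 0.414 ✓
  B = 4.545 -> Y = 4.545 ✓
All samples match this transformation.

(c) |B|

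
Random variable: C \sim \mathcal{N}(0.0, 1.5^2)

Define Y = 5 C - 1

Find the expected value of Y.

For Y = 5C - 1:
E[Y] = 5 * E[C] - 1
E[C] = 0.0 = 0
E[Y] = 5 * 0 - 1 = -1

-1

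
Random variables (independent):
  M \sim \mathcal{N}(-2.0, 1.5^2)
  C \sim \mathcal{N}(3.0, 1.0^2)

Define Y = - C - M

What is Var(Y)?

For independent RVs: Var(aX + bY) = a²Var(X) + b²Var(Y)
Var(M) = 2.25
Var(C) = 1
Var(Y) = (-1)²*2.25 + (-1)²*1
= 1*2.25 + 1*1 = 3.25

3.25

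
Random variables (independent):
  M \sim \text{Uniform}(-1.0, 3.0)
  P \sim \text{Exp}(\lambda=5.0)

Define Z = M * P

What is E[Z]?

For independent RVs: E[XY] = E[X]*E[Y]
E[M] = 1
E[P] = 0.2
E[Z] = 1 * 0.2 = 0.2

0.2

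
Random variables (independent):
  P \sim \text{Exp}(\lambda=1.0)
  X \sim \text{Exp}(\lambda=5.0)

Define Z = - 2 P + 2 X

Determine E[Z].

E[Z] = -2*E[P] + 2*E[X]
E[P] = 1
E[X] = 0.2
E[Z] = -2*1 + 2*0.2 = -1.6

-1.6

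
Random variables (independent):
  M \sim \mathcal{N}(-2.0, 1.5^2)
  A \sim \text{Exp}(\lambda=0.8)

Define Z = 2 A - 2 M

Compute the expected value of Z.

E[Z] = -2*E[M] + 2*E[A]
E[M] = -2
E[A] = 1.25
E[Z] = -2*(-2) + 2*1.25 = 6.5

6.5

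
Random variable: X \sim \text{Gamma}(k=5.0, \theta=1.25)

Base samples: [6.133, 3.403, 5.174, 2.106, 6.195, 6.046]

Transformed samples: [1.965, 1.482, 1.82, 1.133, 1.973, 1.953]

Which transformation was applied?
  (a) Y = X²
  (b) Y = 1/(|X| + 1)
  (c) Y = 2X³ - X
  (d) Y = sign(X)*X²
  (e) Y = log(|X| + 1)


Checking option (e) Y = log(|X| + 1):
  X = 6.133 -> Y = 1.965 ✓
  X = 3.403 -> Y = 1.482 ✓
  X = 5.174 -> Y = 1.82 ✓
All samples match this transformation.

(e) log(|X| + 1)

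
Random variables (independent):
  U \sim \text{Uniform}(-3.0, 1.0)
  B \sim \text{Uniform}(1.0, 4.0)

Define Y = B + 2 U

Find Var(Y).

For independent RVs: Var(aX + bY) = a²Var(X) + b²Var(Y)
Var(U) = 1.3333333
Var(B) = 0.75
Var(Y) = 2²*1.3333333 + 1²*0.75
= 4*1.3333333 + 1*0.75 = 6.0833333

6.0833333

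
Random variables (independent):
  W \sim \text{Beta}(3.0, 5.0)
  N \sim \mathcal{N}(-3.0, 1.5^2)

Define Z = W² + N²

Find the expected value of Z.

E[Z] = E[W²] + E[N²]
E[W²] = Var(W) + E[W]² = 0.026041667 + 0.140625 = 0.16666667
E[N²] = Var(N) + E[N]² = 2.25 + 9 = 11.25
E[Z] = 0.16666667 + 11.25 = 11.416667

11.416667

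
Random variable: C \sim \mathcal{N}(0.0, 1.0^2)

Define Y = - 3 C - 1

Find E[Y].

For Y = -3C - 1:
E[Y] = -3 * E[C] - 1
E[C] = 0.0 = 0
E[Y] = -3 * 0 - 1 = -1

-1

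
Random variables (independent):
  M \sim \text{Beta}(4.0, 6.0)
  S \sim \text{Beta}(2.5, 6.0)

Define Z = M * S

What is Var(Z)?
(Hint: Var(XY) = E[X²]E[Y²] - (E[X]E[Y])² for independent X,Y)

Var(XY) = E[X²]E[Y²] - (E[X]E[Y])²
E[M] = 0.4, Var(M) = 0.021818182
E[S] = 0.29411765, Var(S) = 0.021853943
E[M²] = 0.021818182 + 0.4² = 0.18181818
E[S²] = 0.021853943 + 0.29411765² = 0.10835913
Var(Z) = 0.18181818*0.10835913 - (0.4*0.29411765)²
= 0.019701661 - 0.01384083 = 0.0058608301

0.0058608301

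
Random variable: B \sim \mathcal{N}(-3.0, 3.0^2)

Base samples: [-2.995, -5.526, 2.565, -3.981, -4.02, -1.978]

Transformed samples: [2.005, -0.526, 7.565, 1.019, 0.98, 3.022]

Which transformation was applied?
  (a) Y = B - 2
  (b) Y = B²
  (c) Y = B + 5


Checking option (c) Y = B + 5:
  B = -2.995 -> Y = 2.005 ✓
  B = -5.526 -> Y = -0.526 ✓
  B = 2.565 -> Y = 7.565 ✓
All samples match this transformation.

(c) B + 5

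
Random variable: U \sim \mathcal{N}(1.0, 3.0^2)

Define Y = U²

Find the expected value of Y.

Using E[X²] = Var(X) + (E[X])²:
E[U] = 1
Var(U) = 3.0^2 = 9
E[U²] = 9 + 1² = 9 + 1 = 10

10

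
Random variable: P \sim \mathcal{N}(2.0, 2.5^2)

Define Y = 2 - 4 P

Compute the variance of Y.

For Y = aP + b: Var(Y) = a² * Var(P)
Var(P) = 2.5^2 = 6.25
Var(Y) = (-4)² * 6.25 = 16 * 6.25 = 100

100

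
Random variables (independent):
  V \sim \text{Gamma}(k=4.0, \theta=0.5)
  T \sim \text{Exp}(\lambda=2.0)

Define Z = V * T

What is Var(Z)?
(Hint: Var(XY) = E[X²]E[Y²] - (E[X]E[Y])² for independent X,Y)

Var(XY) = E[X²]E[Y²] - (E[X]E[Y])²
E[V] = 2, Var(V) = 1
E[T] = 0.5, Var(T) = 0.25
E[V²] = 1 + 2² = 5
E[T²] = 0.25 + 0.5² = 0.5
Var(Z) = 5*0.5 - (2*0.5)²
= 2.5 - 1 = 1.5

1.5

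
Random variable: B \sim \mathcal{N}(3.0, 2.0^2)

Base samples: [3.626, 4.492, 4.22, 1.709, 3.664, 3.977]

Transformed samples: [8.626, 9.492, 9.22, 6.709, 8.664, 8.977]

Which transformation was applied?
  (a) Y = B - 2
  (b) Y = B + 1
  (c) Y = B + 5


Checking option (c) Y = B + 5:
  B = 3.626 -> Y = 8.626 ✓
  B = 4.492 -> Y = 9.492 ✓
  B = 4.22 -> Y = 9.22 ✓
All samples match this transformation.

(c) B + 5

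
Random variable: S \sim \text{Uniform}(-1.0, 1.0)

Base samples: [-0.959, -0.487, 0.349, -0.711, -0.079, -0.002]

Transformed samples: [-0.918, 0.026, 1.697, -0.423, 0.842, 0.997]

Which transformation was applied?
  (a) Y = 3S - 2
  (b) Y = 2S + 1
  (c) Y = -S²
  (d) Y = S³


Checking option (b) Y = 2S + 1:
  S = -0.959 -> Y = -0.918 ✓
  S = -0.487 -> Y = 0.026 ✓
  S = 0.349 -> Y = 1.697 ✓
All samples match this transformation.

(b) 2S + 1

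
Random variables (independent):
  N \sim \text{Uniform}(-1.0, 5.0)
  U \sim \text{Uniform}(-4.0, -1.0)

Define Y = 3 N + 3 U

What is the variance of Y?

For independent RVs: Var(aX + bY) = a²Var(X) + b²Var(Y)
Var(N) = 3
Var(U) = 0.75
Var(Y) = 3²*3 + 3²*0.75
= 9*3 + 9*0.75 = 33.75

33.75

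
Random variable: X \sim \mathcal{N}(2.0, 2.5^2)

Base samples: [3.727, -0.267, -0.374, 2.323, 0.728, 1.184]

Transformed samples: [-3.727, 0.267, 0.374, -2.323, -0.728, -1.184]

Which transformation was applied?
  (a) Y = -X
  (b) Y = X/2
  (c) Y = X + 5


Checking option (a) Y = -X:
  X = 3.727 -> Y = -3.727 ✓
  X = -0.267 -> Y = 0.267 ✓
  X = -0.374 -> Y = 0.374 ✓
All samples match this transformation.

(a) -X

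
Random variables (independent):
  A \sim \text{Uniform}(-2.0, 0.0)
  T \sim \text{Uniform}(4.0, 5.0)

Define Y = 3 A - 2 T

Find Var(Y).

For independent RVs: Var(aX + bY) = a²Var(X) + b²Var(Y)
Var(A) = 0.33333333
Var(T) = 0.083333333
Var(Y) = 3²*0.33333333 + (-2)²*0.083333333
= 9*0.33333333 + 4*0.083333333 = 3.3333333

3.3333333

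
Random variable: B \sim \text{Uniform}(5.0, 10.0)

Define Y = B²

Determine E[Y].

Using E[X²] = Var(X) + (E[X])²:
E[B] = 7.5
Var(B) = (10 - 5)^2/12 = 2.0833333
E[B²] = 2.0833333 + 7.5² = 2.0833333 + 56.25 = 58.333333

58.333333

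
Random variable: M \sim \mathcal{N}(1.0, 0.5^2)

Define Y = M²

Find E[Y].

E[M²] = Var(M) + (E[M])² = 0.25 + 1 = 1.25

1.25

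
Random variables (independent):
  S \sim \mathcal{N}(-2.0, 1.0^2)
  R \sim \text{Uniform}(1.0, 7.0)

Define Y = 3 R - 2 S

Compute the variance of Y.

For independent RVs: Var(aX + bY) = a²Var(X) + b²Var(Y)
Var(S) = 1
Var(R) = 3
Var(Y) = (-2)²*1 + 3²*3
= 4*1 + 9*3 = 31

31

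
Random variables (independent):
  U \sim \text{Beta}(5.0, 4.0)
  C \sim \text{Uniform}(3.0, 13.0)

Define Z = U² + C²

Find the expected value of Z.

E[Z] = E[U²] + E[C²]
E[U²] = Var(U) + E[U]² = 0.024691358 + 0.30864198 = 0.33333333
E[C²] = Var(C) + E[C]² = 8.3333333 + 64 = 72.333333
E[Z] = 0.33333333 + 72.333333 = 72.666667

72.666667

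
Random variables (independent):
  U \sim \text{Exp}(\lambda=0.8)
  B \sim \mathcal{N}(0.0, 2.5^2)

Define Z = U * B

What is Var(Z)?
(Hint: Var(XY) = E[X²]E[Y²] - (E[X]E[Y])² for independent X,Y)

Var(XY) = E[X²]E[Y²] - (E[X]E[Y])²
E[U] = 1.25, Var(U) = 1.5625
E[B] = 0, Var(B) = 6.25
E[U²] = 1.5625 + 1.25² = 3.125
E[B²] = 6.25 + 0² = 6.25
Var(Z) = 3.125*6.25 - (1.25*0)²
= 19.53125 - 0 = 19.53125

19.53125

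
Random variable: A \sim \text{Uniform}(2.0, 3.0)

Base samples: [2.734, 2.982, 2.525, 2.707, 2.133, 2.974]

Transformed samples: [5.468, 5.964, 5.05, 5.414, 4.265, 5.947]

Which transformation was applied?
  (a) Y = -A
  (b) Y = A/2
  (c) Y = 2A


Checking option (c) Y = 2A:
  A = 2.734 -> Y = 5.468 ✓
  A = 2.982 -> Y = 5.964 ✓
  A = 2.525 -> Y = 5.05 ✓
All samples match this transformation.

(c) 2A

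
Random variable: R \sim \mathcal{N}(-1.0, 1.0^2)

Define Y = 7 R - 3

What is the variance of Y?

For Y = aR + b: Var(Y) = a² * Var(R)
Var(R) = 1.0^2 = 1
Var(Y) = 7² * 1 = 49 * 1 = 49

49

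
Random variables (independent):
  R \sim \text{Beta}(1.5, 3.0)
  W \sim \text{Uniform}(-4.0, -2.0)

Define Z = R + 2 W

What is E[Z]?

E[Z] = 1*E[R] + 2*E[W]
E[R] = 0.33333333
E[W] = -3
E[Z] = 1*0.33333333 + 2*(-3) = -5.6666667

-5.6666667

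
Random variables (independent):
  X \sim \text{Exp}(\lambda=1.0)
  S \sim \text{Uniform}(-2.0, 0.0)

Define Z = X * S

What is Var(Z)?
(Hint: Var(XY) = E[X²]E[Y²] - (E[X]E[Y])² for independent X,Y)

Var(XY) = E[X²]E[Y²] - (E[X]E[Y])²
E[X] = 1, Var(X) = 1
E[S] = -1, Var(S) = 0.33333333
E[X²] = 1 + 1² = 2
E[S²] = 0.33333333 + (-1)² = 1.3333333
Var(Z) = 2*1.3333333 - (1*(-1))²
= 2.6666667 - 1 = 1.6666667

1.6666667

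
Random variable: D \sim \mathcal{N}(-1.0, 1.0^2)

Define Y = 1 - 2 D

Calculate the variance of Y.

For Y = aD + b: Var(Y) = a² * Var(D)
Var(D) = 1.0^2 = 1
Var(Y) = (-2)² * 1 = 4 * 1 = 4

4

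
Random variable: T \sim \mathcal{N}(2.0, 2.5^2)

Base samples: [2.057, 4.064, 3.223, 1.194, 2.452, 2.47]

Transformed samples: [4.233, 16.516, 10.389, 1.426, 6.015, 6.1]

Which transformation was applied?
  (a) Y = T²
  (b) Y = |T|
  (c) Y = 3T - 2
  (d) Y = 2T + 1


Checking option (a) Y = T²:
  T = 2.057 -> Y = 4.233 ✓
  T = 4.064 -> Y = 16.516 ✓
  T = 3.223 -> Y = 10.389 ✓
All samples match this transformation.

(a) T²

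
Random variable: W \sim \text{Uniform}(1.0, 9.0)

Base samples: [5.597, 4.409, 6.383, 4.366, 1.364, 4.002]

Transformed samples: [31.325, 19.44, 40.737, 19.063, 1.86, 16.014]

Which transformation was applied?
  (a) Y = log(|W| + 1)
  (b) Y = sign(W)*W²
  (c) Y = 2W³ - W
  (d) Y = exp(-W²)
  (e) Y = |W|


Checking option (b) Y = sign(W)*W²:
  W = 5.597 -> Y = 31.325 ✓
  W = 4.409 -> Y = 19.44 ✓
  W = 6.383 -> Y = 40.737 ✓
All samples match this transformation.

(b) sign(W)*W²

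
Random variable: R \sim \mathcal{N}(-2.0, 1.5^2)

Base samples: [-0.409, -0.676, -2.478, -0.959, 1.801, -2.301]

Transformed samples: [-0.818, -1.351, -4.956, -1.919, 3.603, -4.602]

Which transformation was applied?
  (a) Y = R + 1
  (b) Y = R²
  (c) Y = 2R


Checking option (c) Y = 2R:
  R = -0.409 -> Y = -0.818 ✓
  R = -0.676 -> Y = -1.351 ✓
  R = -2.478 -> Y = -4.956 ✓
All samples match this transformation.

(c) 2R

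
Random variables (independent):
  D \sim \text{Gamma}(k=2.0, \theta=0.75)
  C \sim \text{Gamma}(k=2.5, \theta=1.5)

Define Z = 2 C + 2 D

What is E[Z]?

E[Z] = 2*E[D] + 2*E[C]
E[D] = 1.5
E[C] = 3.75
E[Z] = 2*1.5 + 2*3.75 = 10.5

10.5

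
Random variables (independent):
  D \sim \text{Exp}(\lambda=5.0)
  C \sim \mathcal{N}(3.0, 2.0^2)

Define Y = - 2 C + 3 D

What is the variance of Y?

For independent RVs: Var(aX + bY) = a²Var(X) + b²Var(Y)
Var(D) = 0.04
Var(C) = 4
Var(Y) = 3²*0.04 + (-2)²*4
= 9*0.04 + 4*4 = 16.36

16.36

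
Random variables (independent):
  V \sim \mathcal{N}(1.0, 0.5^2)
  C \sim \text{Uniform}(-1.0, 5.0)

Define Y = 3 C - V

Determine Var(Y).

For independent RVs: Var(aX + bY) = a²Var(X) + b²Var(Y)
Var(V) = 0.25
Var(C) = 3
Var(Y) = (-1)²*0.25 + 3²*3
= 1*0.25 + 9*3 = 27.25

27.25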